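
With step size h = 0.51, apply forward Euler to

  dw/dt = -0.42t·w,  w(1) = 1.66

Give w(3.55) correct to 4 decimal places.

Euler: w_{n+1} = w_n + h·f(t_n, w_n).
t=1.000000, w=1.660000: f=-0.697200 → w ← 1.660000 + 0.51·(-0.697200) = 1.304428
t=1.510000, w=1.304428: f=-0.827268 → w ← 1.304428 + 0.51·(-0.827268) = 0.882521
t=2.020000, w=0.882521: f=-0.748731 → w ← 0.882521 + 0.51·(-0.748731) = 0.500668
t=2.530000, w=0.500668: f=-0.532010 → w ← 0.500668 + 0.51·(-0.532010) = 0.229343
t=3.040000, w=0.229343: f=-0.292825 → w ← 0.229343 + 0.51·(-0.292825) = 0.080002
w(3.55) ≈ 0.0800

0.0800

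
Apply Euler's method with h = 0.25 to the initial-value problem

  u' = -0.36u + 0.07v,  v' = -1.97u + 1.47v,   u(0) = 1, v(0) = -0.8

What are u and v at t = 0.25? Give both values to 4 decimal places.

0.8960, -1.5865

Euler on (u,v): u_{n+1} = u_n + h·u', v_{n+1} = v_n + h·v'.
0.000000: (1.000000, -0.800000); f=(-0.416000, -3.146000) → (0.896000, -1.586500)
(u(0.25), v(0.25)) ≈ (0.8960, -1.5865)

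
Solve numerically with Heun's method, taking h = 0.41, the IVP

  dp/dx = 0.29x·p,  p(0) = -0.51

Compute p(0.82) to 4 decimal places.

Heun: k1 = f(x_n, p_n); k2 = f(x_n + h, p_n + h·k1); p_{n+1} = p_n + (h/2)·(k1 + k2).
x=0.000000, p=-0.510000:
  k1 = f(0.000000, -0.510000) = 0.000000
  k2 = f(0.410000, -0.510000) = -0.060639
  p ← -0.510000 + (0.41/2)·(0.000000 + (-0.060639)) = -0.522431
x=0.410000, p=-0.522431:
  k1 = f(0.410000, -0.522431) = -0.062117
  k2 = f(0.820000, -0.547899) = -0.130290
  p ← -0.522431 + (0.41/2)·(-0.062117 + (-0.130290)) = -0.561875
p(0.82) ≈ -0.5619

-0.5619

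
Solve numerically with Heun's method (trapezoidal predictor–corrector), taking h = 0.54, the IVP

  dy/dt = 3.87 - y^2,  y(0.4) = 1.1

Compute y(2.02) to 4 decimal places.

1.1560

Heun: k1 = f(t_n, y_n); k2 = f(t_n + h, y_n + h·k1); y_{n+1} = y_n + (h/2)·(k1 + k2).
t=0.400000, y=1.100000:
  k1 = f(0.400000, 1.100000) = 2.660000
  k2 = f(0.940000, 2.536400) = -2.563325
  y ← 1.100000 + (0.54/2)·(2.660000 + (-2.563325)) = 1.126102
t=0.940000, y=1.126102:
  k1 = f(0.940000, 1.126102) = 2.601894
  k2 = f(1.480000, 2.531125) = -2.536593
  y ← 1.126102 + (0.54/2)·(2.601894 + (-2.536593)) = 1.143733
t=1.480000, y=1.143733:
  k1 = f(1.480000, 1.143733) = 2.561874
  k2 = f(2.020000, 2.527145) = -2.516463
  y ← 1.143733 + (0.54/2)·(2.561874 + (-2.516463)) = 1.155994
y(2.02) ≈ 1.1560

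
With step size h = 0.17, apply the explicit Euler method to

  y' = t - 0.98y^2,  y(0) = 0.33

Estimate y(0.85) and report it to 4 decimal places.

Euler: y_{n+1} = y_n + h·f(t_n, y_n).
t=0.000000, y=0.330000: f=-0.106722 → y ← 0.330000 + 0.17·(-0.106722) = 0.311857
t=0.170000, y=0.311857: f=0.074690 → y ← 0.311857 + 0.17·0.074690 = 0.324555
t=0.340000, y=0.324555: f=0.236771 → y ← 0.324555 + 0.17·0.236771 = 0.364806
t=0.510000, y=0.364806: f=0.379578 → y ← 0.364806 + 0.17·0.379578 = 0.429334
t=0.680000, y=0.429334: f=0.499359 → y ← 0.429334 + 0.17·0.499359 = 0.514225
y(0.85) ≈ 0.5142

0.5142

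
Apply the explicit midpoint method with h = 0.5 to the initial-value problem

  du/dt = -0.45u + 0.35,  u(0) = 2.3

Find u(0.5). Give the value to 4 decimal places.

1.9960

Midpoint: k1 = f(t_n, u_n); k2 = f(t_n + h/2, u_n + (h/2)·k1); u_{n+1} = u_n + h·k2.
t=0.000000, u=2.300000:
  k1 = f(0.000000, 2.300000) = -0.685000
  k2 = f(0.250000, 2.128750) = -0.607937
  u ← 2.300000 + 0.5·(-0.607937) = 1.996031
u(0.5) ≈ 1.9960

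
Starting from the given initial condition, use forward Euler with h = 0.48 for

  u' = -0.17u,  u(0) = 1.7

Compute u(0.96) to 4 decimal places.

Euler: u_{n+1} = u_n + h·f(t_n, u_n).
t=0.000000, u=1.700000: f=-0.289000 → u ← 1.700000 + 0.48·(-0.289000) = 1.561280
t=0.480000, u=1.561280: f=-0.265418 → u ← 1.561280 + 0.48·(-0.265418) = 1.433880
u(0.96) ≈ 1.4339

1.4339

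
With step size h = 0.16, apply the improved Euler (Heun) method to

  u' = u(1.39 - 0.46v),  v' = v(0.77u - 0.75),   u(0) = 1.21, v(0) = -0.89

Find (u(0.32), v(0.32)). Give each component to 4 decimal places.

Heun on (u,v): k1 = f(t_n, state_n); k2 = f(t_n + h, state_n + h·k1); state_{n+1} = state_n + (h/2)·(k1 + k2).
0.000000: (1.210000, -0.890000)
  k1 = (2.177274, -0.161713)
  predictor → (1.558364, -0.915874)
  k2 = (2.822668, -0.412089)
  → (1.609995, -0.935904)
0.160000: (1.609995, -0.935904)
  k1 = (2.931022, -0.458309)
  predictor → (2.078959, -1.009234)
  k2 = (3.854904, -0.858654)
  → (2.152869, -1.041261)
(u(0.32), v(0.32)) ≈ (2.1529, -1.0413)

2.1529, -1.0413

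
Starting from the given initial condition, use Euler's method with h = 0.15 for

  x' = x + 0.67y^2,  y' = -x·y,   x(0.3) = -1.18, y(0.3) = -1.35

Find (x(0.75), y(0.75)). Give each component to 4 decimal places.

Euler on (x,y): x_{n+1} = x_n + h·x', y_{n+1} = y_n + h·y'.
0.300000: (-1.180000, -1.350000); f=(0.041075, -1.593000) → (-1.173839, -1.588950)
0.450000: (-1.173839, -1.588950); f=(0.517752, -1.865171) → (-1.096176, -1.868726)
0.600000: (-1.096176, -1.868726); f=(1.243555, -2.048452) → (-0.909643, -2.175993)
(x(0.75), y(0.75)) ≈ (-0.9096, -2.1760)

-0.9096, -2.1760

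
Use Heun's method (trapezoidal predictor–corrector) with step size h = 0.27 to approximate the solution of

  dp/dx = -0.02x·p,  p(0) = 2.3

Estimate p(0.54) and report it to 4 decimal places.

Heun: k1 = f(x_n, p_n); k2 = f(x_n + h, p_n + h·k1); p_{n+1} = p_n + (h/2)·(k1 + k2).
x=0.000000, p=2.300000:
  k1 = f(0.000000, 2.300000) = 0.000000
  k2 = f(0.270000, 2.300000) = -0.012420
  p ← 2.300000 + (0.27/2)·(0.000000 + (-0.012420)) = 2.298323
x=0.270000, p=2.298323:
  k1 = f(0.270000, 2.298323) = -0.012411
  k2 = f(0.540000, 2.294972) = -0.024786
  p ← 2.298323 + (0.27/2)·(-0.012411 + (-0.024786)) = 2.293302
p(0.54) ≈ 2.2933

2.2933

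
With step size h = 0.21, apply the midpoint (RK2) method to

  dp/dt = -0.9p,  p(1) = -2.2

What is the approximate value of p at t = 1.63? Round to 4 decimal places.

-1.2528

Midpoint: k1 = f(t_n, p_n); k2 = f(t_n + h/2, p_n + (h/2)·k1); p_{n+1} = p_n + h·k2.
t=1.000000, p=-2.200000:
  k1 = f(1.000000, -2.200000) = 1.980000
  k2 = f(1.105000, -1.992100) = 1.792890
  p ← -2.200000 + 0.21·1.792890 = -1.823493
t=1.210000, p=-1.823493:
  k1 = f(1.210000, -1.823493) = 1.641144
  k2 = f(1.315000, -1.651173) = 1.486056
  p ← -1.823493 + 0.21·1.486056 = -1.511421
t=1.420000, p=-1.511421:
  k1 = f(1.420000, -1.511421) = 1.360279
  k2 = f(1.525000, -1.368592) = 1.231733
  p ← -1.511421 + 0.21·1.231733 = -1.252757
p(1.63) ≈ -1.2528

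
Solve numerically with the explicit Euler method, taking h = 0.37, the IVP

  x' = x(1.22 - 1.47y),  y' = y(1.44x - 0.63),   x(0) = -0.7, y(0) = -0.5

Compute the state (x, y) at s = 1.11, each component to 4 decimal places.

Euler on (x,y): x_{n+1} = x_n + h·x', y_{n+1} = y_n + h·y'.
0.000000: (-0.700000, -0.500000); f=(-1.368500, 0.819000) → (-1.206345, -0.196970)
0.370000: (-1.206345, -0.196970); f=(-1.821033, 0.466255) → (-1.880127, -0.024456)
0.740000: (-1.880127, -0.024456); f=(-2.361346, 0.081618) → (-2.753825, 0.005743)
(x(1.11), y(1.11)) ≈ (-2.7538, 0.0057)

-2.7538, 0.0057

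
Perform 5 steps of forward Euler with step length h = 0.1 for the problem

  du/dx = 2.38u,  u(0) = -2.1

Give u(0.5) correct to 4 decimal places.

-6.1069

Euler: u_{n+1} = u_n + h·f(x_n, u_n).
x=0.000000, u=-2.100000: f=-4.998000 → u ← -2.100000 + 0.1·(-4.998000) = -2.599800
x=0.100000, u=-2.599800: f=-6.187524 → u ← -2.599800 + 0.1·(-6.187524) = -3.218552
x=0.200000, u=-3.218552: f=-7.660155 → u ← -3.218552 + 0.1·(-7.660155) = -3.984568
x=0.300000, u=-3.984568: f=-9.483272 → u ← -3.984568 + 0.1·(-9.483272) = -4.932895
x=0.400000, u=-4.932895: f=-11.740290 → u ← -4.932895 + 0.1·(-11.740290) = -6.106924
u(0.5) ≈ -6.1069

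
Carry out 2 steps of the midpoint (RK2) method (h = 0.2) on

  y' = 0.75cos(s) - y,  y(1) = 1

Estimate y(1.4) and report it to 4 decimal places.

0.7562

Midpoint: k1 = f(s_n, y_n); k2 = f(s_n + h/2, y_n + (h/2)·k1); y_{n+1} = y_n + h·k2.
s=1.000000, y=1.000000:
  k1 = f(1.000000, 1.000000) = -0.594773
  k2 = f(1.100000, 0.940523) = -0.600326
  y ← 1.000000 + 0.2·(-0.600326) = 0.879935
s=1.200000, y=0.879935:
  k1 = f(1.200000, 0.879935) = -0.608167
  k2 = f(1.300000, 0.819118) = -0.618494
  y ← 0.879935 + 0.2·(-0.618494) = 0.756236
y(1.4) ≈ 0.7562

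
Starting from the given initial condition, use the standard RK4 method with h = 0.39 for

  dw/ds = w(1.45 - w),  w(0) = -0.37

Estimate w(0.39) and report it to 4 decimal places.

RK4: k1 = f(s_n, w_n); k2 = f(s_n + h/2, w_n + (h/2)·k1); k3 = f(s_n + h/2, w_n + (h/2)·k2); k4 = f(s_n + h, w_n + h·k3); w_{n+1} = w_n + (h/6)·(k1 + 2k2 + 2k3 + k4).
s=0.000000, w=-0.370000:
  k1 = f(0.000000, -0.370000) = -0.673400
  k2 = f(0.195000, -0.501313) = -0.978219
  k3 = f(0.195000, -0.560753) = -1.127535
  k4 = f(0.390000, -0.809739) = -1.829797
  w ← -0.370000 + (0.39/6)·(k1 + 2k2 + 2k3 + k4) = -0.806456
w(0.39) ≈ -0.8065

-0.8065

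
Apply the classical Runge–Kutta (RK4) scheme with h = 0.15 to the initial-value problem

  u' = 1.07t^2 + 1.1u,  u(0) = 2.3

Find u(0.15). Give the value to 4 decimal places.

RK4: k1 = f(t_n, u_n); k2 = f(t_n + h/2, u_n + (h/2)·k1); k3 = f(t_n + h/2, u_n + (h/2)·k2); k4 = f(t_n + h, u_n + h·k3); u_{n+1} = u_n + (h/6)·(k1 + 2k2 + 2k3 + k4).
t=0.000000, u=2.300000:
  k1 = f(0.000000, 2.300000) = 2.530000
  k2 = f(0.075000, 2.489750) = 2.744744
  k3 = f(0.075000, 2.505856) = 2.762460
  k4 = f(0.150000, 2.714369) = 3.009881
  u ← 2.300000 + (0.15/6)·(k1 + 2k2 + 2k3 + k4) = 2.713857
u(0.15) ≈ 2.7139

2.7139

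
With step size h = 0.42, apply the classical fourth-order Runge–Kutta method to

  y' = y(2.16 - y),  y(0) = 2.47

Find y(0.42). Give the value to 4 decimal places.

2.2774

RK4: k1 = f(x_n, y_n); k2 = f(x_n + h/2, y_n + (h/2)·k1); k3 = f(x_n + h/2, y_n + (h/2)·k2); k4 = f(x_n + h, y_n + h·k3); y_{n+1} = y_n + (h/6)·(k1 + 2k2 + 2k3 + k4).
x=0.000000, y=2.470000:
  k1 = f(0.000000, 2.470000) = -0.765700
  k2 = f(0.210000, 2.309203) = -0.344540
  k3 = f(0.210000, 2.397647) = -0.569793
  k4 = f(0.420000, 2.230687) = -0.157681
  y ← 2.470000 + (0.42/6)·(k1 + 2k2 + 2k3 + k4) = 2.277357
y(0.42) ≈ 2.2774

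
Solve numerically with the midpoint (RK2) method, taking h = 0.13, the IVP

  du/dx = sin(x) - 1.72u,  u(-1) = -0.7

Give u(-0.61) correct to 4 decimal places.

Midpoint: k1 = f(x_n, u_n); k2 = f(x_n + h/2, u_n + (h/2)·k1); u_{n+1} = u_n + h·k2.
x=-1.000000, u=-0.700000:
  k1 = f(-1.000000, -0.700000) = 0.362529
  k2 = f(-0.935000, -0.676436) = 0.358870
  u ← -0.700000 + 0.13·0.358870 = -0.653347
x=-0.870000, u=-0.653347:
  k1 = f(-0.870000, -0.653347) = 0.359428
  k2 = f(-0.805000, -0.629984) = 0.362742
  u ← -0.653347 + 0.13·0.362742 = -0.606190
x=-0.740000, u=-0.606190:
  k1 = f(-0.740000, -0.606190) = 0.368360
  k2 = f(-0.675000, -0.582247) = 0.376568
  u ← -0.606190 + 0.13·0.376568 = -0.557237
u(-0.61) ≈ -0.5572

-0.5572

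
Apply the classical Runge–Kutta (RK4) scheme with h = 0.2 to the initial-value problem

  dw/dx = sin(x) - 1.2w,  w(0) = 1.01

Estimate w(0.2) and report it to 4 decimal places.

RK4: k1 = f(x_n, w_n); k2 = f(x_n + h/2, w_n + (h/2)·k1); k3 = f(x_n + h/2, w_n + (h/2)·k2); k4 = f(x_n + h, w_n + h·k3); w_{n+1} = w_n + (h/6)·(k1 + 2k2 + 2k3 + k4).
x=0.000000, w=1.010000:
  k1 = f(0.000000, 1.010000) = -1.212000
  k2 = f(0.100000, 0.888800) = -0.966727
  k3 = f(0.100000, 0.913327) = -0.996159
  k4 = f(0.200000, 0.810768) = -0.774252
  w ← 1.010000 + (0.2/6)·(k1 + 2k2 + 2k3 + k4) = 0.812933
w(0.2) ≈ 0.8129

0.8129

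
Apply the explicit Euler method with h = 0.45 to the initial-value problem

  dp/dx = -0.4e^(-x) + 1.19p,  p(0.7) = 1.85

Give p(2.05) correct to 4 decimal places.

6.3630

Euler: p_{n+1} = p_n + h·f(x_n, p_n).
x=0.700000, p=1.850000: f=2.002866 → p ← 1.850000 + 0.45·2.002866 = 2.751290
x=1.150000, p=2.751290: f=3.147380 → p ← 2.751290 + 0.45·3.147380 = 4.167611
x=1.600000, p=4.167611: f=4.878698 → p ← 4.167611 + 0.45·4.878698 = 6.363025
p(2.05) ≈ 6.3630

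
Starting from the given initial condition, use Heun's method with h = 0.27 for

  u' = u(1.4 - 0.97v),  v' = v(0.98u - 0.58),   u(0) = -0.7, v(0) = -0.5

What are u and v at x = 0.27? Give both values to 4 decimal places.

Heun on (u,v): k1 = f(x_n, state_n); k2 = f(x_n + h, state_n + h·k1); state_{n+1} = state_n + (h/2)·(k1 + k2).
0.000000: (-0.700000, -0.500000)
  k1 = (-1.319500, 0.633000)
  predictor → (-1.056265, -0.329090)
  k2 = (-1.815949, 0.531526)
  → (-1.123286, -0.342789)
(u(0.27), v(0.27)) ≈ (-1.1233, -0.3428)

-1.1233, -0.3428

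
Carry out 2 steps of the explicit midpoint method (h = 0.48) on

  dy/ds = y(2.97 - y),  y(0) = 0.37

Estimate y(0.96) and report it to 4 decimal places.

2.1105

Midpoint: k1 = f(s_n, y_n); k2 = f(s_n + h/2, y_n + (h/2)·k1); y_{n+1} = y_n + h·k2.
s=0.000000, y=0.370000:
  k1 = f(0.000000, 0.370000) = 0.962000
  k2 = f(0.240000, 0.600880) = 1.423557
  y ← 0.370000 + 0.48·1.423557 = 1.053307
s=0.480000, y=1.053307:
  k1 = f(0.480000, 1.053307) = 2.018866
  k2 = f(0.720000, 1.537835) = 2.202433
  y ← 1.053307 + 0.48·2.202433 = 2.110475
y(0.96) ≈ 2.1105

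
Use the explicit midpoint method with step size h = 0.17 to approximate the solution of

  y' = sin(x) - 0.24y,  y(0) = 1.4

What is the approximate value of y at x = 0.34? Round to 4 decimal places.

Midpoint: k1 = f(x_n, y_n); k2 = f(x_n + h/2, y_n + (h/2)·k1); y_{n+1} = y_n + h·k2.
x=0.000000, y=1.400000:
  k1 = f(0.000000, 1.400000) = -0.336000
  k2 = f(0.085000, 1.371440) = -0.244248
  y ← 1.400000 + 0.17·(-0.244248) = 1.358478
x=0.170000, y=1.358478:
  k1 = f(0.170000, 1.358478) = -0.156852
  k2 = f(0.255000, 1.345145) = -0.070589
  y ← 1.358478 + 0.17·(-0.070589) = 1.346478
y(0.34) ≈ 1.3465

1.3465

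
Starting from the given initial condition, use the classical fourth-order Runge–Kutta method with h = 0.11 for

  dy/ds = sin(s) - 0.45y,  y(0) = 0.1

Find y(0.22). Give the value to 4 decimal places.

0.1139

RK4: k1 = f(s_n, y_n); k2 = f(s_n + h/2, y_n + (h/2)·k1); k3 = f(s_n + h/2, y_n + (h/2)·k2); k4 = f(s_n + h, y_n + h·k3); y_{n+1} = y_n + (h/6)·(k1 + 2k2 + 2k3 + k4).
s=0.000000, y=0.100000:
  k1 = f(0.000000, 0.100000) = -0.045000
  k2 = f(0.055000, 0.097525) = 0.011086
  k3 = f(0.055000, 0.100610) = 0.009698
  k4 = f(0.110000, 0.101067) = 0.064298
  y ← 0.100000 + (0.11/6)·(k1 + 2k2 + 2k3 + k4) = 0.101116
s=0.110000, y=0.101116:
  k1 = f(0.110000, 0.101116) = 0.064276
  k2 = f(0.165000, 0.104651) = 0.117159
  k3 = f(0.165000, 0.107560) = 0.115850
  k4 = f(0.220000, 0.113859) = 0.166993
  y ← 0.101116 + (0.11/6)·(k1 + 2k2 + 2k3 + k4) = 0.113900
y(0.22) ≈ 0.1139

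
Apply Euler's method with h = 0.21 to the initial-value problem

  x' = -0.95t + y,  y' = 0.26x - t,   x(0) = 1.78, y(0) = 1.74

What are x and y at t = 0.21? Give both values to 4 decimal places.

Euler on (x,y): x_{n+1} = x_n + h·x', y_{n+1} = y_n + h·y'.
0.000000: (1.780000, 1.740000); f=(1.740000, 0.462800) → (2.145400, 1.837188)
(x(0.21), y(0.21)) ≈ (2.1454, 1.8372)

2.1454, 1.8372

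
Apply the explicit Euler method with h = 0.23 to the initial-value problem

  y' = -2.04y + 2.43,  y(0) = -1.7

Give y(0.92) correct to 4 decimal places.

Euler: y_{n+1} = y_n + h·f(x_n, y_n).
x=0.000000, y=-1.700000: f=5.898000 → y ← -1.700000 + 0.23·5.898000 = -0.343460
x=0.230000, y=-0.343460: f=3.130658 → y ← -0.343460 + 0.23·3.130658 = 0.376591
x=0.460000, y=0.376591: f=1.661753 → y ← 0.376591 + 0.23·1.661753 = 0.758795
x=0.690000, y=0.758795: f=0.882059 → y ← 0.758795 + 0.23·0.882059 = 0.961668
y(0.92) ≈ 0.9617

0.9617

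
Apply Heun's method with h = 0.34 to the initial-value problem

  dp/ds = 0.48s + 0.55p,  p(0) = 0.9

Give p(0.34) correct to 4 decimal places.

Heun: k1 = f(s_n, p_n); k2 = f(s_n + h, p_n + h·k1); p_{n+1} = p_n + (h/2)·(k1 + k2).
s=0.000000, p=0.900000:
  k1 = f(0.000000, 0.900000) = 0.495000
  k2 = f(0.340000, 1.068300) = 0.750765
  p ← 0.900000 + (0.34/2)·(0.495000 + 0.750765) = 1.111780
p(0.34) ≈ 1.1118

1.1118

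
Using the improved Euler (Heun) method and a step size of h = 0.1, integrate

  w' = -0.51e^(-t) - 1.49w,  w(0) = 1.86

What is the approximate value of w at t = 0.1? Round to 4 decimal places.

1.5587

Heun: k1 = f(t_n, w_n); k2 = f(t_n + h, w_n + h·k1); w_{n+1} = w_n + (h/2)·(k1 + k2).
t=0.000000, w=1.860000:
  k1 = f(0.000000, 1.860000) = -3.281400
  k2 = f(0.100000, 1.531860) = -2.743938
  w ← 1.860000 + (0.1/2)·(-3.281400 + (-2.743938)) = 1.558733
w(0.1) ≈ 1.5587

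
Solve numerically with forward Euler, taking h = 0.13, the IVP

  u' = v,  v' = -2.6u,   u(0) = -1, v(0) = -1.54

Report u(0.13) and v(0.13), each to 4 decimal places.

-1.2002, -1.2020

Euler on (u,v): u_{n+1} = u_n + h·u', v_{n+1} = v_n + h·v'.
0.000000: (-1.000000, -1.540000); f=(-1.540000, 2.600000) → (-1.200200, -1.202000)
(u(0.13), v(0.13)) ≈ (-1.2002, -1.2020)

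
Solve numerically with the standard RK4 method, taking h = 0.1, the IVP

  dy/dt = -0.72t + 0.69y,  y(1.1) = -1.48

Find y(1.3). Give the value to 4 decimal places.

-1.8839

RK4: k1 = f(t_n, y_n); k2 = f(t_n + h/2, y_n + (h/2)·k1); k3 = f(t_n + h/2, y_n + (h/2)·k2); k4 = f(t_n + h, y_n + h·k3); y_{n+1} = y_n + (h/6)·(k1 + 2k2 + 2k3 + k4).
t=1.100000, y=-1.480000:
  k1 = f(1.100000, -1.480000) = -1.813200
  k2 = f(1.150000, -1.570660) = -1.911755
  k3 = f(1.150000, -1.575588) = -1.915156
  k4 = f(1.200000, -1.671516) = -2.017346
  y ← -1.480000 + (0.1/6)·(k1 + 2k2 + 2k3 + k4) = -1.671406
t=1.200000, y=-1.671406:
  k1 = f(1.200000, -1.671406) = -2.017270
  k2 = f(1.250000, -1.772270) = -2.122866
  k3 = f(1.250000, -1.777549) = -2.126509
  k4 = f(1.300000, -1.884057) = -2.235999
  y ← -1.671406 + (0.1/6)·(k1 + 2k2 + 2k3 + k4) = -1.883940
y(1.3) ≈ -1.8839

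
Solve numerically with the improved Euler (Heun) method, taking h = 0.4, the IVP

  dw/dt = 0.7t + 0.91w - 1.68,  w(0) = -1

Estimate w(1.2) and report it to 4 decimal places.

-5.7762

Heun: k1 = f(t_n, w_n); k2 = f(t_n + h, w_n + h·k1); w_{n+1} = w_n + (h/2)·(k1 + k2).
t=0.000000, w=-1.000000:
  k1 = f(0.000000, -1.000000) = -2.590000
  k2 = f(0.400000, -2.036000) = -3.252760
  w ← -1.000000 + (0.4/2)·(-2.590000 + (-3.252760)) = -2.168552
t=0.400000, w=-2.168552:
  k1 = f(0.400000, -2.168552) = -3.373382
  k2 = f(0.800000, -3.517905) = -4.321293
  w ← -2.168552 + (0.4/2)·(-3.373382 + (-4.321293)) = -3.707487
t=0.800000, w=-3.707487:
  k1 = f(0.800000, -3.707487) = -4.493813
  k2 = f(1.200000, -5.505012) = -5.849561
  w ← -3.707487 + (0.4/2)·(-4.493813 + (-5.849561)) = -5.776162
w(1.2) ≈ -5.7762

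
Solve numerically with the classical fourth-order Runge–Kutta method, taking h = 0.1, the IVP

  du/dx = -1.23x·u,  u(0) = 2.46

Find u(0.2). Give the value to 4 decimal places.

2.4002

RK4: k1 = f(x_n, u_n); k2 = f(x_n + h/2, u_n + (h/2)·k1); k3 = f(x_n + h/2, u_n + (h/2)·k2); k4 = f(x_n + h, u_n + h·k3); u_{n+1} = u_n + (h/6)·(k1 + 2k2 + 2k3 + k4).
x=0.000000, u=2.460000:
  k1 = f(0.000000, 2.460000) = 0.000000
  k2 = f(0.050000, 2.460000) = -0.151290
  k3 = f(0.050000, 2.452435) = -0.150825
  k4 = f(0.100000, 2.444918) = -0.300725
  u ← 2.460000 + (0.1/6)·(k1 + 2k2 + 2k3 + k4) = 2.444917
x=0.100000, u=2.444917:
  k1 = f(0.100000, 2.444917) = -0.300725
  k2 = f(0.150000, 2.429881) = -0.448313
  k3 = f(0.150000, 2.422502) = -0.446952
  k4 = f(0.200000, 2.400222) = -0.590455
  u ← 2.444917 + (0.1/6)·(k1 + 2k2 + 2k3 + k4) = 2.400222
u(0.2) ≈ 2.4002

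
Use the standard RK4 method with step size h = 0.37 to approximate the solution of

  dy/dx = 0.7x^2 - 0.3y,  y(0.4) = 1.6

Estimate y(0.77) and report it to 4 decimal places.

1.5196

RK4: k1 = f(x_n, y_n); k2 = f(x_n + h/2, y_n + (h/2)·k1); k3 = f(x_n + h/2, y_n + (h/2)·k2); k4 = f(x_n + h, y_n + h·k3); y_{n+1} = y_n + (h/6)·(k1 + 2k2 + 2k3 + k4).
x=0.400000, y=1.600000:
  k1 = f(0.400000, 1.600000) = -0.368000
  k2 = f(0.585000, 1.531920) = -0.220019
  k3 = f(0.585000, 1.559297) = -0.228231
  k4 = f(0.770000, 1.515554) = -0.039636
  y ← 1.600000 + (0.37/6)·(k1 + 2k2 + 2k3 + k4) = 1.519578
y(0.77) ≈ 1.5196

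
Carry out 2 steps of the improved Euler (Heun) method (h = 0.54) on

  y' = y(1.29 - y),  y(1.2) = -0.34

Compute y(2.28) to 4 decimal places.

Heun: k1 = f(t_n, y_n); k2 = f(t_n + h, y_n + h·k1); y_{n+1} = y_n + (h/2)·(k1 + k2).
t=1.200000, y=-0.340000:
  k1 = f(1.200000, -0.340000) = -0.554200
  k2 = f(1.740000, -0.639268) = -1.233319
  y ← -0.340000 + (0.54/2)·(-0.554200 + (-1.233319)) = -0.822630
t=1.740000, y=-0.822630:
  k1 = f(1.740000, -0.822630) = -1.737913
  k2 = f(2.280000, -1.761103) = -5.373309
  y ← -0.822630 + (0.54/2)·(-1.737913 + (-5.373309)) = -2.742660
y(2.28) ≈ -2.7427

-2.7427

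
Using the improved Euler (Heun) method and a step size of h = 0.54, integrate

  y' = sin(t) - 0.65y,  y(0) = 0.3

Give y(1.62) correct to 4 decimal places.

0.8352

Heun: k1 = f(t_n, y_n); k2 = f(t_n + h, y_n + h·k1); y_{n+1} = y_n + (h/2)·(k1 + k2).
t=0.000000, y=0.300000:
  k1 = f(0.000000, 0.300000) = -0.195000
  k2 = f(0.540000, 0.194700) = 0.387581
  y ← 0.300000 + (0.54/2)·(-0.195000 + 0.387581) = 0.351997
t=0.540000, y=0.351997:
  k1 = f(0.540000, 0.351997) = 0.285338
  k2 = f(1.080000, 0.506079) = 0.553006
  y ← 0.351997 + (0.54/2)·(0.285338 + 0.553006) = 0.578350
t=1.080000, y=0.578350:
  k1 = f(1.080000, 0.578350) = 0.506030
  k2 = f(1.620000, 0.851606) = 0.445246
  y ← 0.578350 + (0.54/2)·(0.506030 + 0.445246) = 0.835194
y(1.62) ≈ 0.8352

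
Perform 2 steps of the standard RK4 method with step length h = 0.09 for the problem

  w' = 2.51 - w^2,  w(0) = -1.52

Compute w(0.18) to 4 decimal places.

-1.4723

RK4: k1 = f(t_n, w_n); k2 = f(t_n + h/2, w_n + (h/2)·k1); k3 = f(t_n + h/2, w_n + (h/2)·k2); k4 = f(t_n + h, w_n + h·k3); w_{n+1} = w_n + (h/6)·(k1 + 2k2 + 2k3 + k4).
t=0.000000, w=-1.520000:
  k1 = f(0.000000, -1.520000) = 0.199600
  k2 = f(0.045000, -1.511018) = 0.226825
  k3 = f(0.045000, -1.509793) = 0.230525
  k4 = f(0.090000, -1.499253) = 0.262241
  w ← -1.520000 + (0.09/6)·(k1 + 2k2 + 2k3 + k4) = -1.499352
t=0.090000, w=-1.499352:
  k1 = f(0.090000, -1.499352) = 0.261944
  k2 = f(0.135000, -1.487564) = 0.297152
  k3 = f(0.135000, -1.485980) = 0.301863
  k4 = f(0.180000, -1.472184) = 0.342674
  w ← -1.499352 + (0.09/6)·(k1 + 2k2 + 2k3 + k4) = -1.472312
w(0.18) ≈ -1.4723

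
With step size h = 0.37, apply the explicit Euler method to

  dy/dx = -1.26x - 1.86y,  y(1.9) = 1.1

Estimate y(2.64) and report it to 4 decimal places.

Euler: y_{n+1} = y_n + h·f(x_n, y_n).
x=1.900000, y=1.100000: f=-4.440000 → y ← 1.100000 + 0.37·(-4.440000) = -0.542800
x=2.270000, y=-0.542800: f=-1.850592 → y ← -0.542800 + 0.37·(-1.850592) = -1.227519
y(2.64) ≈ -1.2275

-1.2275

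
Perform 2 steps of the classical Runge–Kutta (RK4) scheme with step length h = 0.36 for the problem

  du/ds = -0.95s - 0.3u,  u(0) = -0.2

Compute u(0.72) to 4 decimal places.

RK4: k1 = f(s_n, u_n); k2 = f(s_n + h/2, u_n + (h/2)·k1); k3 = f(s_n + h/2, u_n + (h/2)·k2); k4 = f(s_n + h, u_n + h·k3); u_{n+1} = u_n + (h/6)·(k1 + 2k2 + 2k3 + k4).
s=0.000000, u=-0.200000:
  k1 = f(0.000000, -0.200000) = 0.060000
  k2 = f(0.180000, -0.189200) = -0.114240
  k3 = f(0.180000, -0.220563) = -0.104831
  k4 = f(0.360000, -0.237739) = -0.270678
  u ← -0.200000 + (0.36/6)·(k1 + 2k2 + 2k3 + k4) = -0.238929
s=0.360000, u=-0.238929:
  k1 = f(0.360000, -0.238929) = -0.270321
  k2 = f(0.540000, -0.287587) = -0.426724
  k3 = f(0.540000, -0.315740) = -0.418278
  k4 = f(0.720000, -0.389509) = -0.567147
  u ← -0.238929 + (0.36/6)·(k1 + 2k2 + 2k3 + k4) = -0.390578
u(0.72) ≈ -0.3906

-0.3906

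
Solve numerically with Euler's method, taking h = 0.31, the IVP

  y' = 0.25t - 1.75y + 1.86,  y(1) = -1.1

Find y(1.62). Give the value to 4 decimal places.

Euler: y_{n+1} = y_n + h·f(t_n, y_n).
t=1.000000, y=-1.100000: f=4.035000 → y ← -1.100000 + 0.31·4.035000 = 0.150850
t=1.310000, y=0.150850: f=1.923513 → y ← 0.150850 + 0.31·1.923513 = 0.747139
y(1.62) ≈ 0.7471

0.7471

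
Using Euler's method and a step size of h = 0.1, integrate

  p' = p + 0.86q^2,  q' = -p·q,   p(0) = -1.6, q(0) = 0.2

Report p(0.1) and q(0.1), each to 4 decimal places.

Euler on (p,q): p_{n+1} = p_n + h·p', q_{n+1} = q_n + h·q'.
0.000000: (-1.600000, 0.200000); f=(-1.565600, 0.320000) → (-1.756560, 0.232000)
(p(0.1), q(0.1)) ≈ (-1.7566, 0.2320)

-1.7566, 0.2320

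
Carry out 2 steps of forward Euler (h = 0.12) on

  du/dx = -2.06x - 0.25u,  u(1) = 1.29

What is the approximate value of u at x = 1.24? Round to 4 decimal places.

0.6971

Euler: u_{n+1} = u_n + h·f(x_n, u_n).
x=1.000000, u=1.290000: f=-2.382500 → u ← 1.290000 + 0.12·(-2.382500) = 1.004100
x=1.120000, u=1.004100: f=-2.558225 → u ← 1.004100 + 0.12·(-2.558225) = 0.697113
u(1.24) ≈ 0.6971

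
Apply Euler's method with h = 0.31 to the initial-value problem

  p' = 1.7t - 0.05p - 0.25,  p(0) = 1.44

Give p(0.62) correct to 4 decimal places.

Euler: p_{n+1} = p_n + h·f(t_n, p_n).
t=0.000000, p=1.440000: f=-0.322000 → p ← 1.440000 + 0.31·(-0.322000) = 1.340180
t=0.310000, p=1.340180: f=0.209991 → p ← 1.340180 + 0.31·0.209991 = 1.405277
p(0.62) ≈ 1.4053

1.4053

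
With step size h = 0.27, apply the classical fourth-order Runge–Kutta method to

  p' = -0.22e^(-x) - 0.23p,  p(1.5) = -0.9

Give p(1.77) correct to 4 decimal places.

-0.8571

RK4: k1 = f(x_n, p_n); k2 = f(x_n + h/2, p_n + (h/2)·k1); k3 = f(x_n + h/2, p_n + (h/2)·k2); k4 = f(x_n + h, p_n + h·k3); p_{n+1} = p_n + (h/6)·(k1 + 2k2 + 2k3 + k4).
x=1.500000, p=-0.900000:
  k1 = f(1.500000, -0.900000) = 0.157911
  k2 = f(1.635000, -0.878682) = 0.159207
  k3 = f(1.635000, -0.878507) = 0.159167
  k4 = f(1.770000, -0.857025) = 0.159642
  p ← -0.900000 + (0.27/6)·(k1 + 2k2 + 2k3 + k4) = -0.857056
p(1.77) ≈ -0.8571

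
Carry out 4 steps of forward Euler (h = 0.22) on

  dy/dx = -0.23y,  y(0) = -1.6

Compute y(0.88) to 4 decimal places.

-1.2999

Euler: y_{n+1} = y_n + h·f(x_n, y_n).
x=0.000000, y=-1.600000: f=0.368000 → y ← -1.600000 + 0.22·0.368000 = -1.519040
x=0.220000, y=-1.519040: f=0.349379 → y ← -1.519040 + 0.22·0.349379 = -1.442177
x=0.440000, y=-1.442177: f=0.331701 → y ← -1.442177 + 0.22·0.331701 = -1.369202
x=0.660000, y=-1.369202: f=0.314917 → y ← -1.369202 + 0.22·0.314917 = -1.299921
y(0.88) ≈ -1.2999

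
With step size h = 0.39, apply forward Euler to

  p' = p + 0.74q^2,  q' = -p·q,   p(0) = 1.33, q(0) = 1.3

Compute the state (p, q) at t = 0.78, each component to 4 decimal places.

3.3606, 0.0556

Euler on (p,q): p_{n+1} = p_n + h·p', q_{n+1} = q_n + h·q'.
0.000000: (1.330000, 1.300000); f=(2.580600, -1.729000) → (2.336434, 0.625690)
0.390000: (2.336434, 0.625690); f=(2.626135, -1.461883) → (3.360627, 0.055555)
(p(0.78), q(0.78)) ≈ (3.3606, 0.0556)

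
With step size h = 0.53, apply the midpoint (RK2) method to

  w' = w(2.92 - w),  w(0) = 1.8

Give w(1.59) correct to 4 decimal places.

Midpoint: k1 = f(x_n, w_n); k2 = f(x_n + h/2, w_n + (h/2)·k1); w_{n+1} = w_n + h·k2.
x=0.000000, w=1.800000:
  k1 = f(0.000000, 1.800000) = 2.016000
  k2 = f(0.265000, 2.334240) = 1.367304
  w ← 1.800000 + 0.53·1.367304 = 2.524671
x=0.530000, w=2.524671:
  k1 = f(0.530000, 2.524671) = 0.998075
  k2 = f(0.795000, 2.789161) = 0.364931
  w ← 2.524671 + 0.53·0.364931 = 2.718085
x=1.060000, w=2.718085:
  k1 = f(1.060000, 2.718085) = 0.548823
  k2 = f(1.325000, 2.863523) = 0.161724
  w ← 2.718085 + 0.53·0.161724 = 2.803798
w(1.59) ≈ 2.8038

2.8038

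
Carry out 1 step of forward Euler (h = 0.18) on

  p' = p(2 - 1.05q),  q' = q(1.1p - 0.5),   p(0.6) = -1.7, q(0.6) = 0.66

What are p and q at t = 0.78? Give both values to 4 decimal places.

-2.0999, 0.3784

Euler on (p,q): p_{n+1} = p_n + h·p', q_{n+1} = q_n + h·q'.
0.600000: (-1.700000, 0.660000); f=(-2.221900, -1.564200) → (-2.099942, 0.378444)
(p(0.78), q(0.78)) ≈ (-2.0999, 0.3784)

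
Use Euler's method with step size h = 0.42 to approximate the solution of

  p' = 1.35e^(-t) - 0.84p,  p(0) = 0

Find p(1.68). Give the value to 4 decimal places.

0.6290

Euler: p_{n+1} = p_n + h·f(t_n, p_n).
t=0.000000, p=0.000000: f=1.350000 → p ← 0.000000 + 0.42·1.350000 = 0.567000
t=0.420000, p=0.567000: f=0.410733 → p ← 0.567000 + 0.42·0.410733 = 0.739508
t=0.840000, p=0.739508: f=-0.038377 → p ← 0.739508 + 0.42·(-0.038377) = 0.723389
t=1.260000, p=0.723389: f=-0.224714 → p ← 0.723389 + 0.42·(-0.224714) = 0.629009
p(1.68) ≈ 0.6290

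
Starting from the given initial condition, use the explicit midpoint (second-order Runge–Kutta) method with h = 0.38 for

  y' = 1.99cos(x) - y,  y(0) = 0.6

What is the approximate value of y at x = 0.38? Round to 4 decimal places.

Midpoint: k1 = f(x_n, y_n); k2 = f(x_n + h/2, y_n + (h/2)·k1); y_{n+1} = y_n + h·k2.
x=0.000000, y=0.600000:
  k1 = f(0.000000, 0.600000) = 1.390000
  k2 = f(0.190000, 0.864100) = 1.090088
  y ← 0.600000 + 0.38·1.090088 = 1.014234
y(0.38) ≈ 1.0142

1.0142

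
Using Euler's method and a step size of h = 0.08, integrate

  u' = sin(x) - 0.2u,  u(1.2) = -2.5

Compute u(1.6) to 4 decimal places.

-1.9297

Euler: u_{n+1} = u_n + h·f(x_n, u_n).
x=1.200000, u=-2.500000: f=1.432039 → u ← -2.500000 + 0.08·1.432039 = -2.385437
x=1.280000, u=-2.385437: f=1.435103 → u ← -2.385437 + 0.08·1.435103 = -2.270629
x=1.360000, u=-2.270629: f=1.431990 → u ← -2.270629 + 0.08·1.431990 = -2.156069
x=1.440000, u=-2.156069: f=1.422672 → u ← -2.156069 + 0.08·1.422672 = -2.042256
x=1.520000, u=-2.042256: f=1.407161 → u ← -2.042256 + 0.08·1.407161 = -1.929683
u(1.6) ≈ -1.9297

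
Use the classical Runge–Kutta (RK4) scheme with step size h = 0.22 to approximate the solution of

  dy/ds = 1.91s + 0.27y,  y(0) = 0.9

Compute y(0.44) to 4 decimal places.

RK4: k1 = f(s_n, y_n); k2 = f(s_n + h/2, y_n + (h/2)·k1); k3 = f(s_n + h/2, y_n + (h/2)·k2); k4 = f(s_n + h, y_n + h·k3); y_{n+1} = y_n + (h/6)·(k1 + 2k2 + 2k3 + k4).
s=0.000000, y=0.900000:
  k1 = f(0.000000, 0.900000) = 0.243000
  k2 = f(0.110000, 0.926730) = 0.460317
  k3 = f(0.110000, 0.950635) = 0.466771
  k4 = f(0.220000, 1.002690) = 0.690926
  y ← 0.900000 + (0.22/6)·(k1 + 2k2 + 2k3 + k4) = 1.002230
s=0.220000, y=1.002230:
  k1 = f(0.220000, 1.002230) = 0.690802
  k2 = f(0.330000, 1.078219) = 0.921419
  k3 = f(0.330000, 1.103587) = 0.928268
  k4 = f(0.440000, 1.206449) = 1.166141
  y ← 1.002230 + (0.22/6)·(k1 + 2k2 + 2k3 + k4) = 1.205962
y(0.44) ≈ 1.2060

1.2060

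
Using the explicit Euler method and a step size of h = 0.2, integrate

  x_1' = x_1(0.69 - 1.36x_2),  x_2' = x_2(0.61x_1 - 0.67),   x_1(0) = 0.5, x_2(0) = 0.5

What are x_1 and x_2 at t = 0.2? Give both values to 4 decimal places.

0.5010, 0.4635

Euler on (x_1,x_2): x_1_{n+1} = x_1_n + h·x_1', x_2_{n+1} = x_2_n + h·x_2'.
0.000000: (0.500000, 0.500000); f=(0.005000, -0.182500) → (0.501000, 0.463500)
(x_1(0.2), x_2(0.2)) ≈ (0.5010, 0.4635)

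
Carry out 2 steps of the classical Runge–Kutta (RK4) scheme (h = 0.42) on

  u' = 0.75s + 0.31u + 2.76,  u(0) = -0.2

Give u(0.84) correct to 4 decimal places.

RK4: k1 = f(s_n, u_n); k2 = f(s_n + h/2, u_n + (h/2)·k1); k3 = f(s_n + h/2, u_n + (h/2)·k2); k4 = f(s_n + h, u_n + h·k3); u_{n+1} = u_n + (h/6)·(k1 + 2k2 + 2k3 + k4).
s=0.000000, u=-0.200000:
  k1 = f(0.000000, -0.200000) = 2.698000
  k2 = f(0.210000, 0.366580) = 3.031140
  k3 = f(0.210000, 0.436539) = 3.052827
  k4 = f(0.420000, 1.082187) = 3.410478
  u ← -0.200000 + (0.42/6)·(k1 + 2k2 + 2k3 + k4) = 1.079349
s=0.420000, u=1.079349:
  k1 = f(0.420000, 1.079349) = 3.409598
  k2 = f(0.630000, 1.795364) = 3.789063
  k3 = f(0.630000, 1.875052) = 3.813766
  k4 = f(0.840000, 2.681131) = 4.221150
  u ← 1.079349 + (0.42/6)·(k1 + 2k2 + 2k3 + k4) = 2.677897
u(0.84) ≈ 2.6779

2.6779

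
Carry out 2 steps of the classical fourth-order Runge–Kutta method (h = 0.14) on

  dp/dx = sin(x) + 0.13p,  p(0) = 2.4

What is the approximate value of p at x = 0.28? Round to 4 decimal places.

2.5284

RK4: k1 = f(x_n, p_n); k2 = f(x_n + h/2, p_n + (h/2)·k1); k3 = f(x_n + h/2, p_n + (h/2)·k2); k4 = f(x_n + h, p_n + h·k3); p_{n+1} = p_n + (h/6)·(k1 + 2k2 + 2k3 + k4).
x=0.000000, p=2.400000:
  k1 = f(0.000000, 2.400000) = 0.312000
  k2 = f(0.070000, 2.421840) = 0.384782
  k3 = f(0.070000, 2.426935) = 0.385444
  k4 = f(0.140000, 2.453962) = 0.458558
  p ← 2.400000 + (0.14/6)·(k1 + 2k2 + 2k3 + k4) = 2.453924
x=0.140000, p=2.453924:
  k1 = f(0.140000, 2.453924) = 0.458553
  k2 = f(0.210000, 2.486022) = 0.531643
  k3 = f(0.210000, 2.491139) = 0.532308
  k4 = f(0.280000, 2.528447) = 0.605054
  p ← 2.453924 + (0.14/6)·(k1 + 2k2 + 2k3 + k4) = 2.528392
p(0.28) ≈ 2.5284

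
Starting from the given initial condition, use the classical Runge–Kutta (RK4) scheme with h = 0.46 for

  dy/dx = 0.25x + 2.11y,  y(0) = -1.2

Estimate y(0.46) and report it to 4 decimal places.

RK4: k1 = f(x_n, y_n); k2 = f(x_n + h/2, y_n + (h/2)·k1); k3 = f(x_n + h/2, y_n + (h/2)·k2); k4 = f(x_n + h, y_n + h·k3); y_{n+1} = y_n + (h/6)·(k1 + 2k2 + 2k3 + k4).
x=0.000000, y=-1.200000:
  k1 = f(0.000000, -1.200000) = -2.532000
  k2 = f(0.230000, -1.782360) = -3.703280
  k3 = f(0.230000, -2.051754) = -4.271702
  k4 = f(0.460000, -3.164983) = -6.563114
  y ← -1.200000 + (0.46/6)·(k1 + 2k2 + 2k3 + k4) = -3.120122
y(0.46) ≈ -3.1201

-3.1201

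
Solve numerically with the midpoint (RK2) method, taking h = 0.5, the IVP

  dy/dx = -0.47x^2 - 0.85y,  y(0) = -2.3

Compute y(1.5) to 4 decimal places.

Midpoint: k1 = f(x_n, y_n); k2 = f(x_n + h/2, y_n + (h/2)·k1); y_{n+1} = y_n + h·k2.
x=0.000000, y=-2.300000:
  k1 = f(0.000000, -2.300000) = 1.955000
  k2 = f(0.250000, -1.811250) = 1.510187
  y ← -2.300000 + 0.5·1.510187 = -1.544906
x=0.500000, y=-1.544906:
  k1 = f(0.500000, -1.544906) = 1.195670
  k2 = f(0.750000, -1.245989) = 0.794715
  y ← -1.544906 + 0.5·0.794715 = -1.147549
x=1.000000, y=-1.147549:
  k1 = f(1.000000, -1.147549) = 0.505416
  k2 = f(1.250000, -1.021194) = 0.133640
  y ← -1.147549 + 0.5·0.133640 = -1.080728
y(1.5) ≈ -1.0807

-1.0807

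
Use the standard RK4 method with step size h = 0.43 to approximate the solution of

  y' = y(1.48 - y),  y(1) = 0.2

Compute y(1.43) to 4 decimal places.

RK4: k1 = f(t_n, y_n); k2 = f(t_n + h/2, y_n + (h/2)·k1); k3 = f(t_n + h/2, y_n + (h/2)·k2); k4 = f(t_n + h, y_n + h·k3); y_{n+1} = y_n + (h/6)·(k1 + 2k2 + 2k3 + k4).
t=1.000000, y=0.200000:
  k1 = f(1.000000, 0.200000) = 0.256000
  k2 = f(1.215000, 0.255040) = 0.312414
  k3 = f(1.215000, 0.267169) = 0.324031
  k4 = f(1.430000, 0.339333) = 0.387066
  y ← 0.200000 + (0.43/6)·(k1 + 2k2 + 2k3 + k4) = 0.337310
y(1.43) ≈ 0.3373

0.3373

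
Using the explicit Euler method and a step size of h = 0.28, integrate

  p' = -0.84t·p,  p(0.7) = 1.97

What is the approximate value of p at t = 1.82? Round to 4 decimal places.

Euler: p_{n+1} = p_n + h·f(t_n, p_n).
t=0.700000, p=1.970000: f=-1.158360 → p ← 1.970000 + 0.28·(-1.158360) = 1.645659
t=0.980000, p=1.645659: f=-1.354707 → p ← 1.645659 + 0.28·(-1.354707) = 1.266341
t=1.260000, p=1.266341: f=-1.340296 → p ← 1.266341 + 0.28·(-1.340296) = 0.891059
t=1.540000, p=0.891059: f=-1.152673 → p ← 0.891059 + 0.28·(-1.152673) = 0.568310
p(1.82) ≈ 0.5683

0.5683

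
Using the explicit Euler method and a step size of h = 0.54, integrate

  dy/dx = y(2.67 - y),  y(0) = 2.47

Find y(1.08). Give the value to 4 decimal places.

Euler: y_{n+1} = y_n + h·f(x_n, y_n).
x=0.000000, y=2.470000: f=0.494000 → y ← 2.470000 + 0.54·0.494000 = 2.736760
x=0.540000, y=2.736760: f=-0.182706 → y ← 2.736760 + 0.54·(-0.182706) = 2.638099
y(1.08) ≈ 2.6381

2.6381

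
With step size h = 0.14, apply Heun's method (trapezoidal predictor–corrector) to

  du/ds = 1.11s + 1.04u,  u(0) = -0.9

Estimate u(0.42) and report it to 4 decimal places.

Heun: k1 = f(s_n, u_n); k2 = f(s_n + h, u_n + h·k1); u_{n+1} = u_n + (h/2)·(k1 + k2).
s=0.000000, u=-0.900000:
  k1 = f(0.000000, -0.900000) = -0.936000
  k2 = f(0.140000, -1.031040) = -0.916882
  u ← -0.900000 + (0.14/2)·(-0.936000 + (-0.916882)) = -1.029702
s=0.140000, u=-1.029702:
  k1 = f(0.140000, -1.029702) = -0.915490
  k2 = f(0.280000, -1.157870) = -0.893385
  u ← -1.029702 + (0.14/2)·(-0.915490 + (-0.893385)) = -1.156323
s=0.280000, u=-1.156323:
  k1 = f(0.280000, -1.156323) = -0.891776
  k2 = f(0.420000, -1.281172) = -0.866218
  u ← -1.156323 + (0.14/2)·(-0.891776 + (-0.866218)) = -1.279383
u(0.42) ≈ -1.2794

-1.2794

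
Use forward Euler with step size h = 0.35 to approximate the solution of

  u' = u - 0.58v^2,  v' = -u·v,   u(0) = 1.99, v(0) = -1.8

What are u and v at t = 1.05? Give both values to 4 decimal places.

3.6106, -0.0099

Euler on (u,v): u_{n+1} = u_n + h·u', v_{n+1} = v_n + h·v'.
0.000000: (1.990000, -1.800000); f=(0.110800, 3.582000) → (2.028780, -0.546300)
0.350000: (2.028780, -0.546300); f=(1.855683, 1.108323) → (2.678269, -0.158387)
0.700000: (2.678269, -0.158387); f=(2.663719, 0.424203) → (3.610571, -0.009916)
(u(1.05), v(1.05)) ≈ (3.6106, -0.0099)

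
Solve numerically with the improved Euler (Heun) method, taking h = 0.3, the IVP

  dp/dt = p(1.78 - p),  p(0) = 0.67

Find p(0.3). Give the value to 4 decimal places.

Heun: k1 = f(t_n, p_n); k2 = f(t_n + h, p_n + h·k1); p_{n+1} = p_n + (h/2)·(k1 + k2).
t=0.000000, p=0.670000:
  k1 = f(0.000000, 0.670000) = 0.743700
  k2 = f(0.300000, 0.893110) = 0.792090
  p ← 0.670000 + (0.3/2)·(0.743700 + 0.792090) = 0.900369
p(0.3) ≈ 0.9004

0.9004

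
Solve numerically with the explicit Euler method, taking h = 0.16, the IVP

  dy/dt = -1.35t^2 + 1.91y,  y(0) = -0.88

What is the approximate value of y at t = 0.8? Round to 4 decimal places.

-3.5418

Euler: y_{n+1} = y_n + h·f(t_n, y_n).
t=0.000000, y=-0.880000: f=-1.680800 → y ← -0.880000 + 0.16·(-1.680800) = -1.148928
t=0.160000, y=-1.148928: f=-2.229012 → y ← -1.148928 + 0.16·(-2.229012) = -1.505570
t=0.320000, y=-1.505570: f=-3.013879 → y ← -1.505570 + 0.16·(-3.013879) = -1.987791
t=0.480000, y=-1.987791: f=-4.107720 → y ← -1.987791 + 0.16·(-4.107720) = -2.645026
t=0.640000, y=-2.645026: f=-5.604959 → y ← -2.645026 + 0.16·(-5.604959) = -3.541819
y(0.8) ≈ -3.5418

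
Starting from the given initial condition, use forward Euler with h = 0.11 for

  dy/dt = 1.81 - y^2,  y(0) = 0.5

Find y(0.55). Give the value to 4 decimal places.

1.1253

Euler: y_{n+1} = y_n + h·f(t_n, y_n).
t=0.000000, y=0.500000: f=1.560000 → y ← 0.500000 + 0.11·1.560000 = 0.671600
t=0.110000, y=0.671600: f=1.358953 → y ← 0.671600 + 0.11·1.358953 = 0.821085
t=0.220000, y=0.821085: f=1.135820 → y ← 0.821085 + 0.11·1.135820 = 0.946025
t=0.330000, y=0.946025: f=0.915037 → y ← 0.946025 + 0.11·0.915037 = 1.046679
t=0.440000, y=1.046679: f=0.714463 → y ← 1.046679 + 0.11·0.714463 = 1.125270
y(0.55) ≈ 1.1253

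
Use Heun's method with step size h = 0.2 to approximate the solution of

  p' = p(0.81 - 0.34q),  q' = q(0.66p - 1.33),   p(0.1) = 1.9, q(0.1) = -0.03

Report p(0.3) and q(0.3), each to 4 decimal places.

Heun on (p,q): k1 = f(x_n, state_n); k2 = f(x_n + h, state_n + h·k1); state_{n+1} = state_n + (h/2)·(k1 + k2).
0.100000: (1.900000, -0.030000)
  k1 = (1.558380, 0.002280)
  predictor → (2.211676, -0.029544)
  k2 = (1.813674, -0.003832)
  → (2.237205, -0.030155)
(p(0.3), q(0.3)) ≈ (2.2372, -0.0302)

2.2372, -0.0302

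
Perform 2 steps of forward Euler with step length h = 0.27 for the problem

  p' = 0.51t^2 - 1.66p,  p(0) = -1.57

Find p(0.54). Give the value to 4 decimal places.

Euler: p_{n+1} = p_n + h·f(t_n, p_n).
t=0.000000, p=-1.570000: f=2.606200 → p ← -1.570000 + 0.27·2.606200 = -0.866326
t=0.270000, p=-0.866326: f=1.475280 → p ← -0.866326 + 0.27·1.475280 = -0.468000
p(0.54) ≈ -0.4680

-0.4680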